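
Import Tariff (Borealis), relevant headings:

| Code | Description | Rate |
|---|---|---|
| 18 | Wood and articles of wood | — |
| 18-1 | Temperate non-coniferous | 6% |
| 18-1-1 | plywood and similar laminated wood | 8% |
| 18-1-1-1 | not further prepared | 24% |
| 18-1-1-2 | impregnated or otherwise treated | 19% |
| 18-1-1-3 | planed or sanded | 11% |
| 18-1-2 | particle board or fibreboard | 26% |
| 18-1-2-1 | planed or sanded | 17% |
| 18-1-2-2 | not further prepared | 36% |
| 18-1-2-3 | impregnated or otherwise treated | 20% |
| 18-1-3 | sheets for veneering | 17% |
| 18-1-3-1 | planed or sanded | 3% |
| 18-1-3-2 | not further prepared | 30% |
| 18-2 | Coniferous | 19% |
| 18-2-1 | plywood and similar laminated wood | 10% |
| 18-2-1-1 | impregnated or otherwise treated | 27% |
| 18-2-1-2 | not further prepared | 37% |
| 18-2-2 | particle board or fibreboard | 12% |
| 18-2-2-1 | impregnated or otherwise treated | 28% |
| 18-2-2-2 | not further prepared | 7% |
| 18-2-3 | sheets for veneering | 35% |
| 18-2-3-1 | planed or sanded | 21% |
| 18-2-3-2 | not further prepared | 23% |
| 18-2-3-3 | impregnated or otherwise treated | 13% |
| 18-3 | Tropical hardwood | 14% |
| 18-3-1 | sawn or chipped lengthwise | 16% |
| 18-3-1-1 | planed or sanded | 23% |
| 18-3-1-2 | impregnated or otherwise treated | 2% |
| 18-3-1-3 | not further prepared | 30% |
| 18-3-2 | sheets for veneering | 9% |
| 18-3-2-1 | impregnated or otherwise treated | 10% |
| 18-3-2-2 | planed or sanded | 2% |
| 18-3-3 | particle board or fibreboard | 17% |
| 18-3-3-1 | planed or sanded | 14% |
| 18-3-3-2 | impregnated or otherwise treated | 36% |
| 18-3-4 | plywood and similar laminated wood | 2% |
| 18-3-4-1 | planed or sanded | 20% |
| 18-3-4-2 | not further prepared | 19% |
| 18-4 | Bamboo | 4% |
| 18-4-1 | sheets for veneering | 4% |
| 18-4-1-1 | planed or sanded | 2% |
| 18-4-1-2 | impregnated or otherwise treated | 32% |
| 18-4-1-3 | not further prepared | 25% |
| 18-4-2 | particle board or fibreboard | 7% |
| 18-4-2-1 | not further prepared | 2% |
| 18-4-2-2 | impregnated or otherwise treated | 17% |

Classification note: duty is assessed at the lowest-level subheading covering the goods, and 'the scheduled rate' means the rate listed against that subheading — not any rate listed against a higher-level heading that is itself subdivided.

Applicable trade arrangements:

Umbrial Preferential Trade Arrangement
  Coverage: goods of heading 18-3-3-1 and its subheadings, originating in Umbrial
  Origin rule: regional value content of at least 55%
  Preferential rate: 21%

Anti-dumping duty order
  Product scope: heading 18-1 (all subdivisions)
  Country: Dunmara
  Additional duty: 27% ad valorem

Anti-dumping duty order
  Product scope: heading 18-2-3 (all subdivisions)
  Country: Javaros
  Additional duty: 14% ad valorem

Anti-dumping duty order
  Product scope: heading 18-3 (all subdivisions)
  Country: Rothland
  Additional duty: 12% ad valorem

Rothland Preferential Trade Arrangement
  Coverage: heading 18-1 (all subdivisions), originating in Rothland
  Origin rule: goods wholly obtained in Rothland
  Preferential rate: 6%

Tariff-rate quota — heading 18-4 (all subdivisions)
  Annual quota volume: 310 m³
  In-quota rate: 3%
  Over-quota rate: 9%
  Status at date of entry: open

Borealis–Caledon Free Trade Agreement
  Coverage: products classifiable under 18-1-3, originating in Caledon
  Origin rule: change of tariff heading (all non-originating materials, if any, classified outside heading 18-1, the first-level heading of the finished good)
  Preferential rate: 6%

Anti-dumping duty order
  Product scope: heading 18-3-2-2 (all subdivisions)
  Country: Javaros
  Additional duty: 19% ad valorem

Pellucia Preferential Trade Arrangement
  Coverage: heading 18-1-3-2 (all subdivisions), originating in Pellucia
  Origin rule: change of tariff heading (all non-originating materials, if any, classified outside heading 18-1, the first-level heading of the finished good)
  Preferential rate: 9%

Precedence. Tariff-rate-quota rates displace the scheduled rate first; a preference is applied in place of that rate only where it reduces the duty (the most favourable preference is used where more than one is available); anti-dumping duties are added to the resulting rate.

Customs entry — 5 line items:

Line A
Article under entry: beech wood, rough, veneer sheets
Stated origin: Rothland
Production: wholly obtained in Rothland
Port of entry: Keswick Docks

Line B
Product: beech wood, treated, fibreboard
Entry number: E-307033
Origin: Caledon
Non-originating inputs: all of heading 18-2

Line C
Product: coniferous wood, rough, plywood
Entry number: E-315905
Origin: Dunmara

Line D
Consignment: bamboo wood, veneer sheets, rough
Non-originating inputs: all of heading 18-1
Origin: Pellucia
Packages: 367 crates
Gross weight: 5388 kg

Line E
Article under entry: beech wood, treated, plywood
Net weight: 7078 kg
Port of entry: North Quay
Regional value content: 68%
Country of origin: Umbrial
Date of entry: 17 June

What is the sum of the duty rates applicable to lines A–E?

85%

Line A: beech → 18-1; veneer sheets → 18-1-3; rough → 18-1-3-2. Scheduled 30%. Rothland agreement on 18-1: wholly obtained → 6% available; preferential 6%. → 6%.
Line B: beech → 18-1; fibreboard → 18-1-2; treated → 18-1-2-3. Scheduled 20%. Caledon agreement on 18-1-3: 18-1-2-3 not covered. → 20%.
Line C: coniferous → 18-2; plywood → 18-2-1; rough → 18-2-1-2. Scheduled 37%. No special measure applies. → 37%.
Line D: bamboo → 18-4; veneer sheets → 18-4-1; rough → 18-4-1-3. Scheduled 25%. quota on 18-4 open → in-quota 3%; Pellucia agreement on 18-1-3-2: 18-4-1-3 not covered. → 3%.
Line E: beech → 18-1; plywood → 18-1-1; treated → 18-1-1-2. Scheduled 19%. Umbrial agreement on 18-3-3-1: 18-1-1-2 not covered. → 19%.
Sum: 6% + 20% + 37% + 3% + 19% = 85%.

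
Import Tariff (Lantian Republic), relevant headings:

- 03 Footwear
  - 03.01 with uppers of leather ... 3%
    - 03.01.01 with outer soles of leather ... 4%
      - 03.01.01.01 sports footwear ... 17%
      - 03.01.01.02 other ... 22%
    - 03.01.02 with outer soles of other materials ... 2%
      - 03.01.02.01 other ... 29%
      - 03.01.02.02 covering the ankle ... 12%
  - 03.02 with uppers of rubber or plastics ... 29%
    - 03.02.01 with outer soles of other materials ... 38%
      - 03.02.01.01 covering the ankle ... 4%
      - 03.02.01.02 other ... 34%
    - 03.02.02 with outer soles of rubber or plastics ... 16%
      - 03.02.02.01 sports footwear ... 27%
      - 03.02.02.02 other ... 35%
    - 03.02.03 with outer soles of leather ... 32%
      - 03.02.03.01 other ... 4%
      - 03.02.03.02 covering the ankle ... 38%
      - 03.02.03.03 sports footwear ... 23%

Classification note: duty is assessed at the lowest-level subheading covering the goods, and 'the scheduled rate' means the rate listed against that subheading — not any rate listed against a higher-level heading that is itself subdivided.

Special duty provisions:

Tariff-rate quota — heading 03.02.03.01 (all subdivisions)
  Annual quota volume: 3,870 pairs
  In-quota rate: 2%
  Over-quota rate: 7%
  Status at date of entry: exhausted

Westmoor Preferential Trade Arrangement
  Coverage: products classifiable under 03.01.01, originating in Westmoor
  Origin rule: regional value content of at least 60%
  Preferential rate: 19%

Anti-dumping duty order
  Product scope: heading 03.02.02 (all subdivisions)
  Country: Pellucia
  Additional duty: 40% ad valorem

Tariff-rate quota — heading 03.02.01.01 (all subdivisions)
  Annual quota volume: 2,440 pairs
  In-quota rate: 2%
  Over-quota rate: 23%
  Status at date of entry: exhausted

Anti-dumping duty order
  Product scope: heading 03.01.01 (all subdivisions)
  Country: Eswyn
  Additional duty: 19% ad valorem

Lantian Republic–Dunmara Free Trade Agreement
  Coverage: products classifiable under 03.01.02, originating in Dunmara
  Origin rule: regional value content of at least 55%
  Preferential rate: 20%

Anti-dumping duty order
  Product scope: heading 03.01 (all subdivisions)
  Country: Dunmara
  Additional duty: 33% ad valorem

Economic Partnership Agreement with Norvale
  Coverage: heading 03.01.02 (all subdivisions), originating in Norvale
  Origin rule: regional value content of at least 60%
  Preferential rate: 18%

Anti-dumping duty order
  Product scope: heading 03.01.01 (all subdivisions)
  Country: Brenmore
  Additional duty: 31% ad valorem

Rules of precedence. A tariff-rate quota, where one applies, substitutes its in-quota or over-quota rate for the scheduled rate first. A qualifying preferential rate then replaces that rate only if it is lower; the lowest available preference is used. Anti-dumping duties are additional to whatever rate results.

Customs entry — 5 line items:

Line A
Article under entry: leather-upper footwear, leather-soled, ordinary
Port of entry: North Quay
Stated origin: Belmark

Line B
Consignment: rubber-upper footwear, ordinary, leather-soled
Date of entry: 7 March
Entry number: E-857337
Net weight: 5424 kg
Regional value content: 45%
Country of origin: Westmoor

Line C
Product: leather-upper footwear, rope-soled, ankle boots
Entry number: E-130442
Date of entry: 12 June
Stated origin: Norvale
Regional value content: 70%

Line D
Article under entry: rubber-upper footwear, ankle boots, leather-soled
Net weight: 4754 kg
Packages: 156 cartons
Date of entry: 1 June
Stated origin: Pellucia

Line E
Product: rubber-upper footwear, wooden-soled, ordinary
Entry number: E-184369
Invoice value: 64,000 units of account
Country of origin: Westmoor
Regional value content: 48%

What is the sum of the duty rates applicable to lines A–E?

113%

Line A: leather-upper → 03.01; leather-soled → 03.01.01; ordinary → 03.01.01.02. Scheduled 22%. No special measure applies. → 22%.
Line B: rubber-upper → 03.02; leather-soled → 03.02.03; ordinary → 03.02.03.01. Scheduled 4%. quota on 03.02.03.01 exhausted → over-quota 7%; Westmoor agreement on 03.01.01: 03.02.03.01 not covered. → 7%.
Line C: leather-upper → 03.01; rope-soled → 03.01.02; ankle boots → 03.01.02.02. Scheduled 12%. Norvale agreement on 03.01.02: RVC ≥ 60% → 18% available; preference 18% not lower than 12% → no reduction. → 12%.
Line D: rubber-upper → 03.02; leather-soled → 03.02.03; ankle boots → 03.02.03.02. Scheduled 38%. No special measure applies. → 38%.
Line E: rubber-upper → 03.02; wooden-soled → 03.02.01; ordinary → 03.02.01.02. Scheduled 34%. Westmoor agreement on 03.01.01: 03.02.01.02 not covered. → 34%.
Sum: 22% + 7% + 12% + 38% + 34% = 113%.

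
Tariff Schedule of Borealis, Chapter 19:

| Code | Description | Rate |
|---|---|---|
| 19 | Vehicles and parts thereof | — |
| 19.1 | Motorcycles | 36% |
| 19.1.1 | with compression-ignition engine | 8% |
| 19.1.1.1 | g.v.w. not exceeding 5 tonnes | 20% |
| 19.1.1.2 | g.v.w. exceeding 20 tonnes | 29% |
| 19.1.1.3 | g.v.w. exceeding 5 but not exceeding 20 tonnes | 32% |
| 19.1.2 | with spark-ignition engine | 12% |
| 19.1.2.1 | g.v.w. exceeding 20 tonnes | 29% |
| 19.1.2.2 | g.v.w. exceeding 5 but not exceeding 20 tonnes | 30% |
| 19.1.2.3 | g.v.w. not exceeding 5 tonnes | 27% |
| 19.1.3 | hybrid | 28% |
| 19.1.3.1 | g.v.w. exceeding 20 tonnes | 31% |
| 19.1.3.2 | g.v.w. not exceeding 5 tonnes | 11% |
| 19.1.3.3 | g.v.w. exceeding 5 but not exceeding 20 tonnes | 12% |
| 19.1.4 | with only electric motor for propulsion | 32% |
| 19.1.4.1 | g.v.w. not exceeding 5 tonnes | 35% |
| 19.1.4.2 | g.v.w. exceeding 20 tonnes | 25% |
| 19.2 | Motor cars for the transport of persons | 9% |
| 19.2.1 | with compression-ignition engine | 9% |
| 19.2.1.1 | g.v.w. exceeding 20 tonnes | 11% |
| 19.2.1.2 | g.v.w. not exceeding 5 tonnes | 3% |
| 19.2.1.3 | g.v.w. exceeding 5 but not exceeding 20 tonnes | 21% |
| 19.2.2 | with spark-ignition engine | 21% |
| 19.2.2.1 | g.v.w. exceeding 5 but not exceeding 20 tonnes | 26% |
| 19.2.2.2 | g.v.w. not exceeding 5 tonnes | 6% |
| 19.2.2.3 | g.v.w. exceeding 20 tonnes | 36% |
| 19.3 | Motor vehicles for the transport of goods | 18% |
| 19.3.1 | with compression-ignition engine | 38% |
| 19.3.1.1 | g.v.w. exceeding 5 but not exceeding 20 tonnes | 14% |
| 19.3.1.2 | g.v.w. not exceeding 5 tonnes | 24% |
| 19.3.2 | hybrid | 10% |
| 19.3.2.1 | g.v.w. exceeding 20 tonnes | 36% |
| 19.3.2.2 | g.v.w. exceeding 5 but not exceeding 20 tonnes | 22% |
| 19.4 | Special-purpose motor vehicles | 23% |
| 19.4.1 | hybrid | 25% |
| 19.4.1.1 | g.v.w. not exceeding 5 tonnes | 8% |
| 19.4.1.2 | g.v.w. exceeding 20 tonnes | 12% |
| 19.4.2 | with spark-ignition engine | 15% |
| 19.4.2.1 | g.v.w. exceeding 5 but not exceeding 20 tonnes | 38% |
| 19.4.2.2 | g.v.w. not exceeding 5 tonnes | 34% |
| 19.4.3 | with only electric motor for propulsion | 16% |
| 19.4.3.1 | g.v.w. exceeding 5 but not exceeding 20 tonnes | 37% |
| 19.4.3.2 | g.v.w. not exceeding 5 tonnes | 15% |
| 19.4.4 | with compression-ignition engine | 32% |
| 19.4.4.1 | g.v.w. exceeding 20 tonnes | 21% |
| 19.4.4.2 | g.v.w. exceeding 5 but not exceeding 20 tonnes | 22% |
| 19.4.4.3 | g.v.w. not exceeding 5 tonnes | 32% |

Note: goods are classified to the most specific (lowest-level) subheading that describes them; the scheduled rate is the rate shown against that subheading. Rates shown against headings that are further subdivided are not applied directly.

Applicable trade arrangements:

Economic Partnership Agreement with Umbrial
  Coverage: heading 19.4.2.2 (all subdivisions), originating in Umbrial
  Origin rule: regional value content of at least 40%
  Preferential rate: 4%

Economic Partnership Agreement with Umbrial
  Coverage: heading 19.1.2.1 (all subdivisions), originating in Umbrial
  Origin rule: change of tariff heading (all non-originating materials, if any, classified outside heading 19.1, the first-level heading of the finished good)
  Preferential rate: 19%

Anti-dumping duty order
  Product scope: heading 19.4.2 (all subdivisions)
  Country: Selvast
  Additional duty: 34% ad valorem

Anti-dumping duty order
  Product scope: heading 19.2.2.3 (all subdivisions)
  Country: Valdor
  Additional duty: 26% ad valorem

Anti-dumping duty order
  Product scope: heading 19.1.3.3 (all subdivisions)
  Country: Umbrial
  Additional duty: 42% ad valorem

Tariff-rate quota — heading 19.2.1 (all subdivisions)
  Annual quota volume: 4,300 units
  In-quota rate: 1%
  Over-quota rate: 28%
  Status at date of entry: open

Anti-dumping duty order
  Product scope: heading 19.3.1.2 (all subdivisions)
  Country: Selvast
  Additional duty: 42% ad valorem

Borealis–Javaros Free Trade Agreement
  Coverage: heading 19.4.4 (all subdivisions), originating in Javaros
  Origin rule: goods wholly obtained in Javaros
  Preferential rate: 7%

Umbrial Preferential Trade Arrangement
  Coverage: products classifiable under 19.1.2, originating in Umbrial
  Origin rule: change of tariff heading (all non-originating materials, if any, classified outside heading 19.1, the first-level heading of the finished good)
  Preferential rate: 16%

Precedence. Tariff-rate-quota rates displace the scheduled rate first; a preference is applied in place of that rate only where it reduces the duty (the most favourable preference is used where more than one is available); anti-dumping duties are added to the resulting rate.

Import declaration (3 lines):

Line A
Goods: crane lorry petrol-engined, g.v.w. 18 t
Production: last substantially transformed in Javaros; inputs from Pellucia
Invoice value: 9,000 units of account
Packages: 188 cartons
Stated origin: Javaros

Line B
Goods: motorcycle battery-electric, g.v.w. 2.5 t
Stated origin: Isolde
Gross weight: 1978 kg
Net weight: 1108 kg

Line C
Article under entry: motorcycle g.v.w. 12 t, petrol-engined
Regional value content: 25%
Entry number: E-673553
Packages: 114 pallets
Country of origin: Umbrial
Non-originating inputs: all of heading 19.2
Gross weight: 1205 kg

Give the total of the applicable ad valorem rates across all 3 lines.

89%

Line A: crane lorry → 19.4; petrol-engined → 19.4.2; g.v.w. 18 t → 19.4.2.1. Scheduled 38%. Javaros agreement on 19.4.4: 19.4.2.1 not covered. → 38%.
Line B: motorcycle → 19.1; battery-electric → 19.1.4; g.v.w. 2.5 t → 19.1.4.1. Scheduled 35%. No special measure applies. → 35%.
Line C: motorcycle → 19.1; petrol-engined → 19.1.2; g.v.w. 12 t → 19.1.2.2. Scheduled 30%. Umbrial agreement on 19.4.2.2: 19.1.2.2 not covered; Umbrial agreement on 19.1.2.1: 19.1.2.2 not covered; Umbrial agreement on 19.1.2: CTH met → 16% available; preferential 16%. → 16%.
Sum: 38% + 35% + 16% = 89%.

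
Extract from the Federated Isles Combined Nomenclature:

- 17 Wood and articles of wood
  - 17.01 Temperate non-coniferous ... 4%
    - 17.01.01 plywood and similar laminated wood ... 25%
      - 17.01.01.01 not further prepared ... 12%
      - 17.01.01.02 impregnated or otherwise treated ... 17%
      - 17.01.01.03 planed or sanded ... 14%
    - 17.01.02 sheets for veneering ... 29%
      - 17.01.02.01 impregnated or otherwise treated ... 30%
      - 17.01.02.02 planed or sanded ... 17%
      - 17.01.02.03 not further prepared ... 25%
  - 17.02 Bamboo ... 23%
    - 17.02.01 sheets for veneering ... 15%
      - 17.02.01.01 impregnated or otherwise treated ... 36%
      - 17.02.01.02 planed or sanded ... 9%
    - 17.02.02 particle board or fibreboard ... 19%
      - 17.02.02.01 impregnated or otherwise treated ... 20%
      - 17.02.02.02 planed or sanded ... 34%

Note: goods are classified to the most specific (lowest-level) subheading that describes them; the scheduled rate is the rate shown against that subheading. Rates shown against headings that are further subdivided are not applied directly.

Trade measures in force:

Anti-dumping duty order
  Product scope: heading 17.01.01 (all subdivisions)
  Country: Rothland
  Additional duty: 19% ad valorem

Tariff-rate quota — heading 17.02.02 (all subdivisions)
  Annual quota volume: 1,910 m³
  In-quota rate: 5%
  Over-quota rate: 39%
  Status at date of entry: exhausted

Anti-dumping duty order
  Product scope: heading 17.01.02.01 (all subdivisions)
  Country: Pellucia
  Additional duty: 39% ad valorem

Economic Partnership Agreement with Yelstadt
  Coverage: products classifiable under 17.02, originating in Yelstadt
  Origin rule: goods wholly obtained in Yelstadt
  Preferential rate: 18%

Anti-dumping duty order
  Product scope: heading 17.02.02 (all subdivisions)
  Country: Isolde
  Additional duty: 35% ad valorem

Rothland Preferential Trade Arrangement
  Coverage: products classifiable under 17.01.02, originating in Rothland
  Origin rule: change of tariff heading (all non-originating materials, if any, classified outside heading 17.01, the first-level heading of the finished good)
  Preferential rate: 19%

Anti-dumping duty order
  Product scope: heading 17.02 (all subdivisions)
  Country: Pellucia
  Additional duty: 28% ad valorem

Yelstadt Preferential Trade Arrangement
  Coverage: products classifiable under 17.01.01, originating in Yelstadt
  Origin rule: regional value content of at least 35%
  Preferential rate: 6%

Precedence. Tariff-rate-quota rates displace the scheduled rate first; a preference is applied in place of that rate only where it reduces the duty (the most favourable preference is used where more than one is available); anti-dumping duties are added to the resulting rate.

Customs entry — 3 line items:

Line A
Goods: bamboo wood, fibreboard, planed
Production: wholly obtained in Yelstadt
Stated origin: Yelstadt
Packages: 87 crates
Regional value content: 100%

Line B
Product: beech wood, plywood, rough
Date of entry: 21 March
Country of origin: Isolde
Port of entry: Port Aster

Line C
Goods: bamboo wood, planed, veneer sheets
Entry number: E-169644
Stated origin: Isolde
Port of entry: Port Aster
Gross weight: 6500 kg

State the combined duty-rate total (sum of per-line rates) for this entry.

39%

Line A: bamboo → 17.02; fibreboard → 17.02.02; planed → 17.02.02.02. Scheduled 34%. quota on 17.02.02 exhausted → over-quota 39%; Yelstadt agreement on 17.02: wholly obtained → 18% available; Yelstadt agreement on 17.01.01: 17.02.02.02 not covered; preferential 18%. → 18%.
Line B: beech → 17.01; plywood → 17.01.01; rough → 17.01.01.01. Scheduled 12%. No special measure applies. → 12%.
Line C: bamboo → 17.02; veneer sheets → 17.02.01; planed → 17.02.01.02. Scheduled 9%. No special measure applies. → 9%.
Sum: 18% + 12% + 9% = 39%.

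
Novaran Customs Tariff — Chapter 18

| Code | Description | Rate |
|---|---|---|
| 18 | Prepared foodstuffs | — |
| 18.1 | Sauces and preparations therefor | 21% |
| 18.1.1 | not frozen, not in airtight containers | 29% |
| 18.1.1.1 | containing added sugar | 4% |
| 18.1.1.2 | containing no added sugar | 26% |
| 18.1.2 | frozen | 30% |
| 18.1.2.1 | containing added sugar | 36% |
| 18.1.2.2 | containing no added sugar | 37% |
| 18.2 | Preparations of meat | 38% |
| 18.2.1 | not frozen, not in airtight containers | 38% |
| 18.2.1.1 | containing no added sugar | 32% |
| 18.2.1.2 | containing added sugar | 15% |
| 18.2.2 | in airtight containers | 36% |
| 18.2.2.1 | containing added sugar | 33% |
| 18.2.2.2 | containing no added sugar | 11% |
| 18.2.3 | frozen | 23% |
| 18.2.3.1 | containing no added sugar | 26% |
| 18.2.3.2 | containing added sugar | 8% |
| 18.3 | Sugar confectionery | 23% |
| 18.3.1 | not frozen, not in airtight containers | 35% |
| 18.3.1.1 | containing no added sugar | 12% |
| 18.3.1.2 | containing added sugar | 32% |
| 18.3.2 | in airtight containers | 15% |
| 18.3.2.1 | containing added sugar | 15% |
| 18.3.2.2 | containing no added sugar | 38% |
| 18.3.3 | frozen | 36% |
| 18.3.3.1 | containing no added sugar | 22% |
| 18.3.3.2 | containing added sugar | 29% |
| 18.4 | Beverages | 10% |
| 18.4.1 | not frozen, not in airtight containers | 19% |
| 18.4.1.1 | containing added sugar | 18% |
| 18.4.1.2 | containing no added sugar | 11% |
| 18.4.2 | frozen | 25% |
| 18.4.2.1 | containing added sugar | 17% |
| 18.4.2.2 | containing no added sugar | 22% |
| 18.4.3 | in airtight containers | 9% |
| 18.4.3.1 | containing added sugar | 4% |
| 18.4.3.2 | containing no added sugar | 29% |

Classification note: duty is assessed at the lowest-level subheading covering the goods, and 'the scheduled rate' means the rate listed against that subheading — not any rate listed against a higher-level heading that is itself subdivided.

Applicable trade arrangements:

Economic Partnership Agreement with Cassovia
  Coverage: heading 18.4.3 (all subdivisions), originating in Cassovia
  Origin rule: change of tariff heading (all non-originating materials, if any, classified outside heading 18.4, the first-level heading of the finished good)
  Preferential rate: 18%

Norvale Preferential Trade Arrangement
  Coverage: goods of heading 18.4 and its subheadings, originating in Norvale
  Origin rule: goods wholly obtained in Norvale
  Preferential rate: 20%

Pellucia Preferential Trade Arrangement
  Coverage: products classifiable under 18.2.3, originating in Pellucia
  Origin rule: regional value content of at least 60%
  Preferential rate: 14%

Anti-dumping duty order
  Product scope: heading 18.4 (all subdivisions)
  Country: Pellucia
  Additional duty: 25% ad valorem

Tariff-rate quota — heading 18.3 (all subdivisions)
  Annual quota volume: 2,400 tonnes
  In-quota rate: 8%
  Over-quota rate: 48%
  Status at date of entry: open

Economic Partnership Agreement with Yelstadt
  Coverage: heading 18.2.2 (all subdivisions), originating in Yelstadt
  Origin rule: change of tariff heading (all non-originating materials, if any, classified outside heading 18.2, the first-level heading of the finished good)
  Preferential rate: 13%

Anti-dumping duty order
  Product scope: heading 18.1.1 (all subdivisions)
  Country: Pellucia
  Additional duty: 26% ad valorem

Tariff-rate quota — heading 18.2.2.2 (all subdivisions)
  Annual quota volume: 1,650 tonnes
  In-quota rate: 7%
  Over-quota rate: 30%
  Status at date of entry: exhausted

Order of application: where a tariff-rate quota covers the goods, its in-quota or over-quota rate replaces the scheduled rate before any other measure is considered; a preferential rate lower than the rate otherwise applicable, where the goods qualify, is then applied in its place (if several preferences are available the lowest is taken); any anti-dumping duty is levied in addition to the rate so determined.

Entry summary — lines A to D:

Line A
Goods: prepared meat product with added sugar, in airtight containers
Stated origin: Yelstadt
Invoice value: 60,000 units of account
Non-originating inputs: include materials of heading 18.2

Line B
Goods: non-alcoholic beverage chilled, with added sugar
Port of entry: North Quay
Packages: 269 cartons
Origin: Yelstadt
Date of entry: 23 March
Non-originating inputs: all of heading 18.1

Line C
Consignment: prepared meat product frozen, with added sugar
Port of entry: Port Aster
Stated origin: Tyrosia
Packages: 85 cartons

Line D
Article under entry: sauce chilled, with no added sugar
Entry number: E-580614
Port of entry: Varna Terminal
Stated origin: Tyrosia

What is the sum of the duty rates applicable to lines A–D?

85%

Line A: prepared meat product → 18.2; in airtight containers → 18.2.2; with added sugar → 18.2.2.1. Scheduled 33%. Yelstadt agreement on 18.2.2: CTH not met. → 33%.
Line B: non-alcoholic beverage → 18.4; chilled → 18.4.1; with added sugar → 18.4.1.1. Scheduled 18%. Yelstadt agreement on 18.2.2: 18.4.1.1 not covered. → 18%.
Line C: prepared meat product → 18.2; frozen → 18.2.3; with added sugar → 18.2.3.2. Scheduled 8%. No special measure applies. → 8%.
Line D: sauce → 18.1; chilled → 18.1.1; with no added sugar → 18.1.1.2. Scheduled 26%. No special measure applies. → 26%.
Sum: 33% + 18% + 8% + 26% = 85%.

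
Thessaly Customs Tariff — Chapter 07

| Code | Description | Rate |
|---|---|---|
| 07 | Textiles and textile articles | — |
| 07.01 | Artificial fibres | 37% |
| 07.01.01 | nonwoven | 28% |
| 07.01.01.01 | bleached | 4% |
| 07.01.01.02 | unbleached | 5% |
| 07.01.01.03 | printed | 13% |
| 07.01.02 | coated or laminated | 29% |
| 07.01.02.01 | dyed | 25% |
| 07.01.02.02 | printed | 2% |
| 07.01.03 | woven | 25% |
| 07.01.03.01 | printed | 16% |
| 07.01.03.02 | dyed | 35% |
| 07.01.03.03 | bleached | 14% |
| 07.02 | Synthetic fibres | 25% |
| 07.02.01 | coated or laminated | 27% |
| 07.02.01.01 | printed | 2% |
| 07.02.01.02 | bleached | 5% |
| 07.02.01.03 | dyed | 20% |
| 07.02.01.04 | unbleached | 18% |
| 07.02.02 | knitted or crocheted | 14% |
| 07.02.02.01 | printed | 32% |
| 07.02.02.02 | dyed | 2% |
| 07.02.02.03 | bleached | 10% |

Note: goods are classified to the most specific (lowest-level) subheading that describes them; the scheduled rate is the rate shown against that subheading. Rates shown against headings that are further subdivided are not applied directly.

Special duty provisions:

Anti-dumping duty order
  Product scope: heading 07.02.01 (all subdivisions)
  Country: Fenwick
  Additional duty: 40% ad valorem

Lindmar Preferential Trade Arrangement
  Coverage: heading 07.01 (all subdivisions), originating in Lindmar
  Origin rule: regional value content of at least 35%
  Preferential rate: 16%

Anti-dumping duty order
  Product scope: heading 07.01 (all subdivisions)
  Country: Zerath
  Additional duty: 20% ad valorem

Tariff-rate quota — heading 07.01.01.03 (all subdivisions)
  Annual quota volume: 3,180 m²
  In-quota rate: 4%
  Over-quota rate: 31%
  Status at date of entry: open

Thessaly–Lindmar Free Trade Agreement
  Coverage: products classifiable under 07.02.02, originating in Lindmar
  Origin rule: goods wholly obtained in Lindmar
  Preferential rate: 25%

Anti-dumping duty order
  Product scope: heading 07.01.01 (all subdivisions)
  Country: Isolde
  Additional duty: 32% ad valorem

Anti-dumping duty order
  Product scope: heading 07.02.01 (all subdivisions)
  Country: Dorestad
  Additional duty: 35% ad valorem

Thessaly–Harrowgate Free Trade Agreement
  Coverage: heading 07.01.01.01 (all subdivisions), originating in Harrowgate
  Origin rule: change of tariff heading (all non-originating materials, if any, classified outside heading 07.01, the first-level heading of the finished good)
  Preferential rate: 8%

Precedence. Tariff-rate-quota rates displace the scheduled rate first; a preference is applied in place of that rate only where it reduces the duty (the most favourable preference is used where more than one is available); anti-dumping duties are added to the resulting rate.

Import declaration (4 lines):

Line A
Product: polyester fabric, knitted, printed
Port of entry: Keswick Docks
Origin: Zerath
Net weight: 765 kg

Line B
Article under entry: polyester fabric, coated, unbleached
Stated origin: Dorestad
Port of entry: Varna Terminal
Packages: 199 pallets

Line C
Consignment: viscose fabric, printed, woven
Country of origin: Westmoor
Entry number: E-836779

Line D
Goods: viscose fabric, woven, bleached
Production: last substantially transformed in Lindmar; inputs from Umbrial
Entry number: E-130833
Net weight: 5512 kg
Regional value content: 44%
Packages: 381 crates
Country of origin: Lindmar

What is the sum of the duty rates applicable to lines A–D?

115%

Line A: polyester → 07.02; knitted → 07.02.02; printed → 07.02.02.01. Scheduled 32%. No special measure applies. → 32%.
Line B: polyester → 07.02; coated → 07.02.01; unbleached → 07.02.01.04. Scheduled 18%. anti-dumping (Dorestad, 07.02.01): +35%; total 18% + 35% = 53%. → 53%.
Line C: viscose → 07.01; woven → 07.01.03; printed → 07.01.03.01. Scheduled 16%. No special measure applies. → 16%.
Line D: viscose → 07.01; woven → 07.01.03; bleached → 07.01.03.03. Scheduled 14%. Lindmar agreement on 07.01: RVC ≥ 35% → 16% available; Lindmar agreement on 07.02.02: 07.01.03.03 not covered; preference 16% not lower than 14% → no reduction. → 14%.
Sum: 32% + 53% + 16% + 14% = 115%.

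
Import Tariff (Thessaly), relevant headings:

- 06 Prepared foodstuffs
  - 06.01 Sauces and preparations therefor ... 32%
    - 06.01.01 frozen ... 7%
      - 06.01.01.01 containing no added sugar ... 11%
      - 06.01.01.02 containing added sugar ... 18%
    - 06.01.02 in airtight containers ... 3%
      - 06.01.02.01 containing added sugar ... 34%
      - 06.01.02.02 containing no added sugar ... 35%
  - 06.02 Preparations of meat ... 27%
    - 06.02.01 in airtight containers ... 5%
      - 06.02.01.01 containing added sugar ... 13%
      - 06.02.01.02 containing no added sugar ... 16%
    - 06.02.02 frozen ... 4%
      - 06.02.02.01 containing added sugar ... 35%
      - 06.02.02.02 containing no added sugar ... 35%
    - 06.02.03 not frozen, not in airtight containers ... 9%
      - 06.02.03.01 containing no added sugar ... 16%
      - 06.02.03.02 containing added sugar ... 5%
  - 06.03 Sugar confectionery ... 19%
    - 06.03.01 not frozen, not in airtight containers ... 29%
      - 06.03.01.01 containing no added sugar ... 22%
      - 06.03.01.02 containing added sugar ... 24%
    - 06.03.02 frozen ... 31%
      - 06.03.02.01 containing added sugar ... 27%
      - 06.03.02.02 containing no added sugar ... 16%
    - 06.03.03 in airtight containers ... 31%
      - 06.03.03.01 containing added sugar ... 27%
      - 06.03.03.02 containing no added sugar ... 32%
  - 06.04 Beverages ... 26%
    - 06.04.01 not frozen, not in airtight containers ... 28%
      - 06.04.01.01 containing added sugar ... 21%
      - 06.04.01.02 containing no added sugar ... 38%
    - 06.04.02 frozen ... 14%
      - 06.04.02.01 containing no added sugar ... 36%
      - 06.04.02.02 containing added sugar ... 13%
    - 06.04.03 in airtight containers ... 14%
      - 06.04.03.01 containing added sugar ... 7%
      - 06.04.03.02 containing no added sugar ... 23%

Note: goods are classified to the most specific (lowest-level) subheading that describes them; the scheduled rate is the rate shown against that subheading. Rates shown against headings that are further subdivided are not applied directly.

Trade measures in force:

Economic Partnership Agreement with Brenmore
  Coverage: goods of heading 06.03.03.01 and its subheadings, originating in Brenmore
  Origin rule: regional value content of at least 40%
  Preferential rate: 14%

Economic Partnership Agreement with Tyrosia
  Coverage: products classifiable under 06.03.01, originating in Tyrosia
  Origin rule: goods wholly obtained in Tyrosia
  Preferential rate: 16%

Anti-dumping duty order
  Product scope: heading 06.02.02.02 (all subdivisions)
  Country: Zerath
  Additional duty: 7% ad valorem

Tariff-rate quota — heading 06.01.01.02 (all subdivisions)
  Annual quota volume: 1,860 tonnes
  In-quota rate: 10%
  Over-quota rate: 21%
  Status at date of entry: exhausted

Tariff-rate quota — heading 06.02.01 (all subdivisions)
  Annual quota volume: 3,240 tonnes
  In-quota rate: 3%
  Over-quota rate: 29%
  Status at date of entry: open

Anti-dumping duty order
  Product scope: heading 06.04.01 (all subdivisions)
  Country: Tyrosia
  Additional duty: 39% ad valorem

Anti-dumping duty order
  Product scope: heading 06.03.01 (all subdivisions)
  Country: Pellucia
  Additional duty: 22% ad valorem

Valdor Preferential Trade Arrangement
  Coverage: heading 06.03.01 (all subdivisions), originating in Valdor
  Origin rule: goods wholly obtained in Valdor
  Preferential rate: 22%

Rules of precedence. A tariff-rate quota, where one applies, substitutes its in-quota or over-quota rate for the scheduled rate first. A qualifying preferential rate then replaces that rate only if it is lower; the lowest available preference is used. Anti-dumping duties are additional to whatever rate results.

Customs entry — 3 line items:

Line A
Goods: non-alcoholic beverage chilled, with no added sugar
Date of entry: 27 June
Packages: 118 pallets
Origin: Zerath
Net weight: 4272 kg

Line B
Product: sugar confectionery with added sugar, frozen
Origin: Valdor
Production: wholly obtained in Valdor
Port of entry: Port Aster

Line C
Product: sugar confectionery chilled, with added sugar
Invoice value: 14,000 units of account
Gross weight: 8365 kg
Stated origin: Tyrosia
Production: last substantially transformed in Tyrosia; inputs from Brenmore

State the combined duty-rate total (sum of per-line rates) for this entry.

89%

Line A: non-alcoholic beverage → 06.04; chilled → 06.04.01; with no added sugar → 06.04.01.02. Scheduled 38%. No special measure applies. → 38%.
Line B: sugar confectionery → 06.03; frozen → 06.03.02; with added sugar → 06.03.02.01. Scheduled 27%. Valdor agreement on 06.03.01: 06.03.02.01 not covered. → 27%.
Line C: sugar confectionery → 06.03; chilled → 06.03.01; with added sugar → 06.03.01.02. Scheduled 24%. Tyrosia agreement on 06.03.01: not wholly obtained. → 24%.
Sum: 38% + 27% + 24% = 89%.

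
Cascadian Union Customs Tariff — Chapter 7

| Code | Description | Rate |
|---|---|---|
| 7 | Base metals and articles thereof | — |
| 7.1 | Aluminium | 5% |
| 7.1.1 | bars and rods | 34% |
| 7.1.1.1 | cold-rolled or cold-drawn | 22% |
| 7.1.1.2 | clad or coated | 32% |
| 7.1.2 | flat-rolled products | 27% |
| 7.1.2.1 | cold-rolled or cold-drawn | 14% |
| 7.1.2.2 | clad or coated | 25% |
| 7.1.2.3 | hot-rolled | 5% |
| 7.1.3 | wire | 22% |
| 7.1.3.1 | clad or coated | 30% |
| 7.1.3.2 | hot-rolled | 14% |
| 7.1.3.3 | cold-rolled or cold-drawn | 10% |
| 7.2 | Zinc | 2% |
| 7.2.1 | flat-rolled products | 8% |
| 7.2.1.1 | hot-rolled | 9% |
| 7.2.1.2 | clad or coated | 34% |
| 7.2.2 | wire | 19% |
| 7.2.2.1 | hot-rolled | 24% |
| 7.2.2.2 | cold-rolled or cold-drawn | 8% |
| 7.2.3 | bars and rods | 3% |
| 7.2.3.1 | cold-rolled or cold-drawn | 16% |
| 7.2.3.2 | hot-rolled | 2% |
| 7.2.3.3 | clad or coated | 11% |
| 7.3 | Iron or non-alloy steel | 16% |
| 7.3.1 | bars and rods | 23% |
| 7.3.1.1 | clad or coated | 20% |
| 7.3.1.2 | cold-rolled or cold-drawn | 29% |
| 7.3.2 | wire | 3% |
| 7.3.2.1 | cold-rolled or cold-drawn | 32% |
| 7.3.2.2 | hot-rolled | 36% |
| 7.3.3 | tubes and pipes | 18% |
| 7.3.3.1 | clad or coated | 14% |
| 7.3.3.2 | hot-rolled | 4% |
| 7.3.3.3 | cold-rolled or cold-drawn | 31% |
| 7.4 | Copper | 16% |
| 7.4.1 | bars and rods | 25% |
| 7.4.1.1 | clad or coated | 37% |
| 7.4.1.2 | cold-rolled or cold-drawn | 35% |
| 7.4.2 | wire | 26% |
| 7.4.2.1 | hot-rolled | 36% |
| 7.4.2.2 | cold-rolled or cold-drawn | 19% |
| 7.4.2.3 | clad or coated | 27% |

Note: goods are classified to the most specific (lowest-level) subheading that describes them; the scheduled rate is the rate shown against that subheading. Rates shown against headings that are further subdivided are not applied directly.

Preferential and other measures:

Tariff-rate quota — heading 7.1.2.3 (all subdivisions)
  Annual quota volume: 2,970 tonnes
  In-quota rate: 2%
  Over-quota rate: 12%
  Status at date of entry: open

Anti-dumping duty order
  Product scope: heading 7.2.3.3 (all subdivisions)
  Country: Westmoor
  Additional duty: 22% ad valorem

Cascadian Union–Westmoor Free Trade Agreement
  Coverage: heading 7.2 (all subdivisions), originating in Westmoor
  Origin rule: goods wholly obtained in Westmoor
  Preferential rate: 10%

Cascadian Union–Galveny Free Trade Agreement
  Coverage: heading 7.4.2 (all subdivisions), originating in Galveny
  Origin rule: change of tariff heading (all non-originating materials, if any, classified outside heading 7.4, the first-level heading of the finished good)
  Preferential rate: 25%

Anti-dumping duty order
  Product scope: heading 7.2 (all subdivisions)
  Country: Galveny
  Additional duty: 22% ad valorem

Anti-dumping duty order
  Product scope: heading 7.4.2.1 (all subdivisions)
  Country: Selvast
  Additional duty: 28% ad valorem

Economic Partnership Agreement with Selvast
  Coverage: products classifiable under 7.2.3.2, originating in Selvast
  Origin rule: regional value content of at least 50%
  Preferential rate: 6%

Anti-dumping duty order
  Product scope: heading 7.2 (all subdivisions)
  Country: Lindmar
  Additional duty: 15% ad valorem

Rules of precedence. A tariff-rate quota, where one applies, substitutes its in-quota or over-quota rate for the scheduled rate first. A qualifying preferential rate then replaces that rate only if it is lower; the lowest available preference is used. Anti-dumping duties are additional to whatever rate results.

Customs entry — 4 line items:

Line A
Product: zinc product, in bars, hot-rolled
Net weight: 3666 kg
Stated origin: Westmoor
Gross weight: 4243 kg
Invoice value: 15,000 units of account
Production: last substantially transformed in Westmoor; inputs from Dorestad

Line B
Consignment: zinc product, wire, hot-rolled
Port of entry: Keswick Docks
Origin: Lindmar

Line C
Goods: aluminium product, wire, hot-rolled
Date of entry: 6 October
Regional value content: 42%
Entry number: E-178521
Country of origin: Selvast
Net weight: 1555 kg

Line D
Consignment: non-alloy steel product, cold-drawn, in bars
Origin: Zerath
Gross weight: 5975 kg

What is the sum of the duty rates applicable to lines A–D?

84%

Line A: zinc → 7.2; in bars → 7.2.3; hot-rolled → 7.2.3.2. Scheduled 2%. Westmoor agreement on 7.2: not wholly obtained. → 2%.
Line B: zinc → 7.2; wire → 7.2.2; hot-rolled → 7.2.2.1. Scheduled 24%. anti-dumping (Lindmar, 7.2): +15%; total 24% + 15% = 39%. → 39%.
Line C: aluminium → 7.1; wire → 7.1.3; hot-rolled → 7.1.3.2. Scheduled 14%. Selvast agreement on 7.2.3.2: 7.1.3.2 not covered. → 14%.
Line D: non-alloy steel → 7.3; in bars → 7.3.1; cold-drawn → 7.3.1.2. Scheduled 29%. No special measure applies. → 29%.
Sum: 2% + 39% + 14% + 29% = 84%.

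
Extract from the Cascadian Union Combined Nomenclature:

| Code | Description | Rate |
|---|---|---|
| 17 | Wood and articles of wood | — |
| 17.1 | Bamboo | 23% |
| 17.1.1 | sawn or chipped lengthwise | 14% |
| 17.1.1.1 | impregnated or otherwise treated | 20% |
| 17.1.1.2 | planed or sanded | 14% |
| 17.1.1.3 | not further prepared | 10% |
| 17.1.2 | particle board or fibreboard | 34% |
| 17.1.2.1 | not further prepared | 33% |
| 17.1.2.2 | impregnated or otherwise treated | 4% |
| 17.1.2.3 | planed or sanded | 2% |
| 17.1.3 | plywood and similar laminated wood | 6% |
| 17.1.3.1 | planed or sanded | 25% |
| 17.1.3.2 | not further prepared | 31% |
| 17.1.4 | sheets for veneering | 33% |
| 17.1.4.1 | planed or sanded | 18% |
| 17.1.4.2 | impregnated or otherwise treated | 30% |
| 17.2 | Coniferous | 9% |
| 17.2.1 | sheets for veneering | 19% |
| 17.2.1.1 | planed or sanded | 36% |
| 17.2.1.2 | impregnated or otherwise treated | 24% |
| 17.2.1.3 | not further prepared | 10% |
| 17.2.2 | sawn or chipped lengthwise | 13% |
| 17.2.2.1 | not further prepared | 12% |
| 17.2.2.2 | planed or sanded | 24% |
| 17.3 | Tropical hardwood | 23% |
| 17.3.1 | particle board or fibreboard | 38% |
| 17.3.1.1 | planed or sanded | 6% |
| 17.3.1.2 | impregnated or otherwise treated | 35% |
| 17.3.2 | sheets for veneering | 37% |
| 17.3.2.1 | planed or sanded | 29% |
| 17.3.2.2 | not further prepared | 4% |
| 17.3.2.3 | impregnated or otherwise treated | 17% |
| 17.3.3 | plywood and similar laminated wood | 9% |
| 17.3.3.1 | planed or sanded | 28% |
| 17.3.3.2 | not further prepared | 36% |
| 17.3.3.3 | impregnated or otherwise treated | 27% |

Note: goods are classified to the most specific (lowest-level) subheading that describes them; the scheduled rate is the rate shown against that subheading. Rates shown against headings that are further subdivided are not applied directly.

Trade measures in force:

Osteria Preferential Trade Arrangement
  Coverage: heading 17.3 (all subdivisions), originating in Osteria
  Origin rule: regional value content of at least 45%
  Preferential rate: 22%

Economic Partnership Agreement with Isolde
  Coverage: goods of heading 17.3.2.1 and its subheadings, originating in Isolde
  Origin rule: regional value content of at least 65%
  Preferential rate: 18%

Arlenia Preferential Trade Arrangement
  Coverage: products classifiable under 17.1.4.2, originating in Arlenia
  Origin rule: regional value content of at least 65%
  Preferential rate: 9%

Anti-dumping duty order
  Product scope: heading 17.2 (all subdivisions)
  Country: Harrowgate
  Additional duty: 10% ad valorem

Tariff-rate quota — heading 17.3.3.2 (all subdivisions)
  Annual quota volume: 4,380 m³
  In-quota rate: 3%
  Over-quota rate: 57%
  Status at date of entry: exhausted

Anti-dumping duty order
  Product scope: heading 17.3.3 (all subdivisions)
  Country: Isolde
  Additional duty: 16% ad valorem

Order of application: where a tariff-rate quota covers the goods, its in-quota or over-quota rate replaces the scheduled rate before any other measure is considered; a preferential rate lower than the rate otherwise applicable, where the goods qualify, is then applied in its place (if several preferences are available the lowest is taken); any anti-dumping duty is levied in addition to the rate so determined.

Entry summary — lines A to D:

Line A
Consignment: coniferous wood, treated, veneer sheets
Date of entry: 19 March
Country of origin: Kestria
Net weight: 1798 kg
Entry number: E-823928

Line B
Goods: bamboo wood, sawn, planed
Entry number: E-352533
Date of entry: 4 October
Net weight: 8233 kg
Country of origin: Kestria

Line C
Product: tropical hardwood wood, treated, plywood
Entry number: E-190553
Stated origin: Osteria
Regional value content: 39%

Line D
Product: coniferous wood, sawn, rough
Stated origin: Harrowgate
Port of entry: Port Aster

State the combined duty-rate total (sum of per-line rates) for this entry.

Line A: coniferous → 17.2; veneer sheets → 17.2.1; treated → 17.2.1.2. Scheduled 24%. No special measure applies. → 24%.
Line B: bamboo → 17.1; sawn → 17.1.1; planed → 17.1.1.2. Scheduled 14%. No special measure applies. → 14%.
Line C: tropical hardwood → 17.3; plywood → 17.3.3; treated → 17.3.3.3. Scheduled 27%. Osteria agreement on 17.3: RVC < 45%. → 27%.
Line D: coniferous → 17.2; sawn → 17.2.2; rough → 17.2.2.1. Scheduled 12%. anti-dumping (Harrowgate, 17.2): +10%; total 12% + 10% = 22%. → 22%.
Sum: 24% + 14% + 27% + 22% = 87%.

87%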